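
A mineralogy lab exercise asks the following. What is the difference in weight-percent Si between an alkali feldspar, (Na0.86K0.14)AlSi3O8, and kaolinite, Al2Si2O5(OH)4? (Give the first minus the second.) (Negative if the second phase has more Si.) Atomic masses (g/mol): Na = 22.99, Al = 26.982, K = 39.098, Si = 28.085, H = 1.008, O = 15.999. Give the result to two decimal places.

First mineral: 84.255 g Si in 264.474 g formula = 31.86 wt% Si.
Second mineral: 56.170 g Si in 258.157 g formula = 21.76 wt% Si.
31.86% − 21.76% gives a difference of 10.10 percentage points.

10.10 percentage points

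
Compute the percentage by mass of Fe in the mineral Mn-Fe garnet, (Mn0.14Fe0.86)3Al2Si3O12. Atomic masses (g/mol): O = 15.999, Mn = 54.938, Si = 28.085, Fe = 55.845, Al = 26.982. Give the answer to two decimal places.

28.97 weight percent

M((Mn0.14Fe0.86)3Al2Si3O12) = 497.361 g/mol.
Fe contributes 2.58 × 55.845 = 144.080 g per mole.
144.080/497.361 = 0.2897 → 28.97%.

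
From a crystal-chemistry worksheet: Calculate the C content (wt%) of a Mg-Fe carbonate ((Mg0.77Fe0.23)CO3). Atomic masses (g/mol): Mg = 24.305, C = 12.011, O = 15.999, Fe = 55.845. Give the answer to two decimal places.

13.12 wt%

M((Mg0.77Fe0.23)CO3) = 91.567 g/mol.
C contributes 1 × 12.011 = 12.011 g per mole.
12.011/91.567 = 0.1312 → 13.12%.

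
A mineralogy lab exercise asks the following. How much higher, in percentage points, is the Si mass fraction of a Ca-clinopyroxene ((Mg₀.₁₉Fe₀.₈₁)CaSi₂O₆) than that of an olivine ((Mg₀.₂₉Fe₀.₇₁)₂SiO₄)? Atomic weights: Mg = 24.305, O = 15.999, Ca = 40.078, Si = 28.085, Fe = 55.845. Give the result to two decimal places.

8.06 percentage points

Si in (Mg₀.₁₉Fe₀.₈₁)CaSi₂O₆: molar mass 242.094 g/mol; 2×28.085 = 56.170 g → 23.20 wt%.
Si in (Mg₀.₂₉Fe₀.₇₁)₂SiO₄: molar mass 185.478 g/mol; 1×28.085 = 28.085 g → 15.14 wt%.
Difference = 23.20 − 15.14 = 8.06 percentage points.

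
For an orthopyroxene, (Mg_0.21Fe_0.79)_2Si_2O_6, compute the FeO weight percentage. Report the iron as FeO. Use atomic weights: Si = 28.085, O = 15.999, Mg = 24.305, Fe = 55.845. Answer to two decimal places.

Molar mass of (Mg_0.21Fe_0.79)_2Si_2O_6 = 0.42*24.305 + 1.58*55.845 + 2*28.085 + 6*15.999 = 250.607 g/mol.
Each formula unit contains 1.58 Fe, equivalent to 1.58/1 = 1.5800 mol FeO.
M(FeO) = 1×55.845 + 1×15.999 = 71.844 g/mol.
Mass of FeO per formula unit = 1.5800 × 71.844 = 113.514 g.
FeO wt% = 113.514 / 250.607 × 100 = 45.30%.

45.30 wt%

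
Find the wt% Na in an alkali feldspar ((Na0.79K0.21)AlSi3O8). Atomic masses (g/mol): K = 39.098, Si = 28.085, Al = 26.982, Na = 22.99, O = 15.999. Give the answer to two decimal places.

6.84 wt%

Formula mass = 0.79·22.99 + 0.21·39.098 + 1·26.982 + 3·28.085 + 8·15.999 = 265.602 g/mol, of which 18.162 g is Na.
So Na makes up 18.162/265.602 = 0.0684 of the mass, i.e. 6.84%.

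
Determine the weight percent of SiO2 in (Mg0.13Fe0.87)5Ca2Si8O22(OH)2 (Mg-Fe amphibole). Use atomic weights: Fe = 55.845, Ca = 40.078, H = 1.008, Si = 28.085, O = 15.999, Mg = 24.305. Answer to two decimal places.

50.62 wt%

Formula mass = 949.552 g/mol.
8 Si → 8.0000 mol SiO2 per formula unit; M(SiO2) = 60.083, so SiO2 mass = 480.664 g.
480.664/949.552 × 100 = 50.62 wt%.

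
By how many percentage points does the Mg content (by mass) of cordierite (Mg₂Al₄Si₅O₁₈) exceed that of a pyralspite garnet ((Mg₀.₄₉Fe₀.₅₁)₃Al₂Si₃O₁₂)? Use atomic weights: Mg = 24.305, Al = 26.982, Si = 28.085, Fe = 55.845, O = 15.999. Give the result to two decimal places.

First mineral: 48.610 g Mg in 584.945 g formula = 8.31 wt% Mg.
Second mineral: 35.728 g Mg in 451.378 g formula = 7.92 wt% Mg.
8.31% − 7.92% gives a difference of 0.39 percentage points.

0.39 percentage points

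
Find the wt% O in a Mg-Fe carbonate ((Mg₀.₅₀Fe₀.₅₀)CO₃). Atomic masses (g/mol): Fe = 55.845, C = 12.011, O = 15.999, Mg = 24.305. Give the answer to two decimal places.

47.96 wt%

Molar mass of (Mg₀.₅₀Fe₀.₅₀)CO₃: 0.50×24.305 + 0.50×55.845 + 1×12.011 + 3×15.999 = 100.083 g/mol.
Mass of O per formula unit: 3 × 15.999 = 47.997 g.
Weight fraction O = 47.997 / 100.083 = 0.4796.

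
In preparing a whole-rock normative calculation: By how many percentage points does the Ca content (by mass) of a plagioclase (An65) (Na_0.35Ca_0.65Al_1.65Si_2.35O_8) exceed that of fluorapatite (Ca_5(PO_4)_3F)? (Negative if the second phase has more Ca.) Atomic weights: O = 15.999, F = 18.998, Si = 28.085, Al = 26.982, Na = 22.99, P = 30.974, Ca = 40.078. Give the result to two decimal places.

-30.18 percentage points

M(Na_0.35Ca_0.65Al_1.65Si_2.35O_8) = 272.609 g/mol, so wt% Ca = 26.051/272.609 × 100 = 9.56%.
M(Ca_5(PO_4)_3F) = 504.298 g/mol, so wt% Ca = 200.390/504.298 × 100 = 39.74%.
9.56 − 39.74 = -30.18 pp.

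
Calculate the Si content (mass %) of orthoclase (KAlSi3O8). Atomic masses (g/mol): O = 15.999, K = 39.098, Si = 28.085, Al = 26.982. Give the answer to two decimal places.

30.27 mass %

Molar mass of KAlSi3O8: 1×39.098 + 1×26.982 + 3×28.085 + 8×15.999 = 278.327 g/mol.
Mass of Si per formula unit: 3 × 28.085 = 84.255 g.
Weight fraction Si = 84.255 / 278.327 = 0.3027.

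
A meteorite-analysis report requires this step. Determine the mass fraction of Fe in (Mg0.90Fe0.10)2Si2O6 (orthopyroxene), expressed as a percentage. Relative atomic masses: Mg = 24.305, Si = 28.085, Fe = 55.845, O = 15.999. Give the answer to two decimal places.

5.39 weight percent

M((Mg0.90Fe0.10)2Si2O6) = 207.082 g/mol.
Fe contributes 0.20 × 55.845 = 11.169 g per mole.
11.169/207.082 = 0.0539 → 5.39%.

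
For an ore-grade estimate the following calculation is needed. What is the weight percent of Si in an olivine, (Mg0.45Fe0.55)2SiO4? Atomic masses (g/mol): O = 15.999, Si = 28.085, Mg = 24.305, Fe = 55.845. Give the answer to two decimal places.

16.01 weight percent

M((Mg0.45Fe0.55)2SiO4) = 175.385 g/mol.
Si contributes 1 × 28.085 = 28.085 g per mole.
28.085/175.385 = 0.1601 → 16.01%.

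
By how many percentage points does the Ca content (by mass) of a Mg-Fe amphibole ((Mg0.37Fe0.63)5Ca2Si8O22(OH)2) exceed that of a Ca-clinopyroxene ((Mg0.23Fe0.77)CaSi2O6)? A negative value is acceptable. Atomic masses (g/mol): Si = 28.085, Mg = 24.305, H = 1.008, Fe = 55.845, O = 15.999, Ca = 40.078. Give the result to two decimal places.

-7.85 percentage points

M((Mg0.37Fe0.63)5Ca2Si8O22(OH)2) = 911.704 g/mol, so wt% Ca = 80.156/911.704 × 100 = 8.79%.
M((Mg0.23Fe0.77)CaSi2O6) = 240.833 g/mol, so wt% Ca = 40.078/240.833 × 100 = 16.64%.
8.79 − 16.64 = -7.85 pp.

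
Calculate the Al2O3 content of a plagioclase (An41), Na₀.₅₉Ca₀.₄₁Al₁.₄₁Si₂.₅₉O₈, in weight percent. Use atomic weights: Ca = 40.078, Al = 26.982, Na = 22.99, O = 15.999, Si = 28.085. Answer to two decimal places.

26.74 wt%

Molar mass of Na₀.₅₉Ca₀.₄₁Al₁.₄₁Si₂.₅₉O₈ = 0.59*22.99 + 0.41*40.078 + 1.41*26.982 + 2.59*28.085 + 8*15.999 = 268.773 g/mol.
Each formula unit contains 1.41 Al, equivalent to 1.41/2 = 0.7050 mol Al2O3.
M(Al2O3) = 2×26.982 + 3×15.999 = 101.961 g/mol.
Mass of Al2O3 per formula unit = 0.7050 × 101.961 = 71.883 g.
Al2O3 wt% = 71.883 / 268.773 × 100 = 26.74%.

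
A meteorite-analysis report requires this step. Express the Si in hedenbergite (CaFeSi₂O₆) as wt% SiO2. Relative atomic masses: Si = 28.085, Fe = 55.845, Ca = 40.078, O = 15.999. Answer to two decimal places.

48.44 wt%

Molar mass of CaFeSi₂O₆ = 1*40.078 + 1*55.845 + 2*28.085 + 6*15.999 = 248.087 g/mol.
Each formula unit contains 2 Si, equivalent to 2/1 = 2.0000 mol SiO2.
M(SiO2) = 1×28.085 + 2×15.999 = 60.083 g/mol.
Mass of SiO2 per formula unit = 2.0000 × 60.083 = 120.166 g.
SiO2 wt% = 120.166 / 248.087 × 100 = 48.44%.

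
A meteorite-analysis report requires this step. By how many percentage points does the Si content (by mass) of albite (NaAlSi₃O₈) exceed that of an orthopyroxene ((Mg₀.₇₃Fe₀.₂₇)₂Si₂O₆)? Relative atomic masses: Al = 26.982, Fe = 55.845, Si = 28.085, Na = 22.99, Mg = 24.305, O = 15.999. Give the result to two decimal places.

Si in NaAlSi₃O₈: molar mass 262.219 g/mol; 3×28.085 = 84.255 g → 32.13 wt%.
Si in (Mg₀.₇₃Fe₀.₂₇)₂Si₂O₆: molar mass 217.806 g/mol; 2×28.085 = 56.170 g → 25.79 wt%.
Difference = 32.13 − 25.79 = 6.34 percentage points.

6.34 percentage points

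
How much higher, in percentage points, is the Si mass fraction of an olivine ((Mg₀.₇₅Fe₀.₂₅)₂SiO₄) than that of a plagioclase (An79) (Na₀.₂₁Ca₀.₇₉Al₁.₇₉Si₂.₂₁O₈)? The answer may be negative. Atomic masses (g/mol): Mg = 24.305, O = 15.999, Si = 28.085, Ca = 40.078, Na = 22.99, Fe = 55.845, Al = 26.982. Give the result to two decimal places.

Si in (Mg₀.₇₅Fe₀.₂₅)₂SiO₄: molar mass 156.461 g/mol; 1×28.085 = 28.085 g → 17.95 wt%.
Si in Na₀.₂₁Ca₀.₇₉Al₁.₇₉Si₂.₂₁O₈: molar mass 274.847 g/mol; 2.21×28.085 = 62.068 g → 22.58 wt%.
Difference = 17.95 − 22.58 = -4.63 percentage points.

-4.63 percentage points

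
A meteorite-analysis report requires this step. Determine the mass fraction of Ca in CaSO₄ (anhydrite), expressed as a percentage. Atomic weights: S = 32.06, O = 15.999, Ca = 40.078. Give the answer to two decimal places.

Formula mass = 1×40.078 + 1×32.06 + 4×15.999 = 136.134 g/mol, of which 40.078 g is Ca.
So Ca makes up 40.078/136.134 = 0.2944 of the mass, i.e. 29.44%.

29.44 mass %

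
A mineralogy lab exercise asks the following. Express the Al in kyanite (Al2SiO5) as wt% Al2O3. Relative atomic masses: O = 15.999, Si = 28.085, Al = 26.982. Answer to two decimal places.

Formula mass = 162.044 g/mol.
2 Al → 1.0000 mol Al2O3 per formula unit; M(Al2O3) = 101.961, so Al2O3 mass = 101.961 g.
101.961/162.044 × 100 = 62.92 wt%.

62.92 wt%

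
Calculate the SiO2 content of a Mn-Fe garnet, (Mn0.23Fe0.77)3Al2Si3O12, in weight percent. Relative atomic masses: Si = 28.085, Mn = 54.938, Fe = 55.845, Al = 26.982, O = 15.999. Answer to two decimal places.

Formula mass = 497.116 g/mol.
3 Si → 3.0000 mol SiO2 per formula unit; M(SiO2) = 60.083, so SiO2 mass = 180.249 g.
180.249/497.116 × 100 = 36.26 wt%.

36.26 wt%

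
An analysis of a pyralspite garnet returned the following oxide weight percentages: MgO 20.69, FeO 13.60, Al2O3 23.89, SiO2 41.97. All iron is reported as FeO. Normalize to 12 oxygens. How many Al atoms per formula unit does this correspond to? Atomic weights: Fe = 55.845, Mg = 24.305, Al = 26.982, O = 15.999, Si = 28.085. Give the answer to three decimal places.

2.006 Al apfu

20.69 wt% MgO ÷ 40.304 g/mol = 0.51335 mol, giving 0.51335 Mg and 0.51335 O.
13.60 wt% FeO ÷ 71.844 g/mol = 0.18930 mol, giving 0.18930 Fe and 0.18930 O.
23.89 wt% Al2O3 ÷ 101.961 g/mol = 0.23431 mol, giving 0.46862 Al and 0.70293 O.
41.97 wt% SiO2 ÷ 60.083 g/mol = 0.69853 mol, giving 0.69853 Si and 1.39706 O.
Oxygen sums to 2.80264; scaling by 12/2.80264 = 4.28168 puts the formula on 12 O.
Al: 0.46862 × 4.28168 = 2.006 atoms per formula unit.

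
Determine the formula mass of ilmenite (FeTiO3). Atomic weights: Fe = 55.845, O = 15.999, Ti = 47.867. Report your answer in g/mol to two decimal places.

Fe: 1 × 55.845 = 55.8450
Ti: 1 × 47.867 = 47.8670
O: 3 × 15.999 = 47.9970
Summing the contributions gives the formula mass.

151.71 g/mol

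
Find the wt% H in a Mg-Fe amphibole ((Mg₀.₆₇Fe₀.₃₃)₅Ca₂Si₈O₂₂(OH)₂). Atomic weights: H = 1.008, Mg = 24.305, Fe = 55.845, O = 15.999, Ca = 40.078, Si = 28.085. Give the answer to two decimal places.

Formula mass = 3.35*24.305 + 1.65*55.845 + 2*40.078 + 8*28.085 + 24*15.999 + 2*1.008 = 864.394 g/mol, of which 2.016 g is H.
So H makes up 2.016/864.394 = 0.0023 of the mass, i.e. 0.23%.

0.23 weight percent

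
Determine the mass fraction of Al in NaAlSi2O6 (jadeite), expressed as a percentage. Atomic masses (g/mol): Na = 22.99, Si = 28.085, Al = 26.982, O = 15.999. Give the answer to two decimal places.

13.35 mass %

Formula mass = 1*22.99 + 1*26.982 + 2*28.085 + 6*15.999 = 202.136 g/mol, of which 26.982 g is Al.
So Al makes up 26.982/202.136 = 0.1335 of the mass, i.e. 13.35%.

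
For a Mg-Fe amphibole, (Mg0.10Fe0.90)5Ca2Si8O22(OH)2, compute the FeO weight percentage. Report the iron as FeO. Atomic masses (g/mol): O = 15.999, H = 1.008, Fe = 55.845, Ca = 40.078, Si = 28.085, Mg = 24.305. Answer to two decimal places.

Molar mass of (Mg0.10Fe0.90)5Ca2Si8O22(OH)2 = 0.50×24.305 + 4.50×55.845 + 2×40.078 + 8×28.085 + 24×15.999 + 2×1.008 = 954.283 g/mol.
Each formula unit contains 4.50 Fe, equivalent to 4.50/1 = 4.5000 mol FeO.
M(FeO) = 1×55.845 + 1×15.999 = 71.844 g/mol.
Mass of FeO per formula unit = 4.5000 × 71.844 = 323.298 g.
FeO wt% = 323.298 / 954.283 × 100 = 33.88%.

33.88 wt%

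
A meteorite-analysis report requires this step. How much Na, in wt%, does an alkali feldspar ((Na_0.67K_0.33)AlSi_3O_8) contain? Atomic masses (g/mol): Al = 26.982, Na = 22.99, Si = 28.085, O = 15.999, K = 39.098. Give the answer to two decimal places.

5.76 wt%

Formula mass = 0.67*22.99 + 0.33*39.098 + 1*26.982 + 3*28.085 + 8*15.999 = 267.535 g/mol, of which 15.403 g is Na.
So Na makes up 15.403/267.535 = 0.0576 of the mass, i.e. 5.76%.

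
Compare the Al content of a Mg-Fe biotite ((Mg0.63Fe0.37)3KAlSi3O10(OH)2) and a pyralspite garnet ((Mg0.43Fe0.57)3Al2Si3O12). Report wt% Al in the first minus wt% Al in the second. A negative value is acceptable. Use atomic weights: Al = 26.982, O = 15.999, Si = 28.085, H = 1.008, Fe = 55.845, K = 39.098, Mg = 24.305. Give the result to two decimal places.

First mineral: 26.982 g Al in 452.263 g formula = 5.97 wt% Al.
Second mineral: 53.964 g Al in 457.055 g formula = 11.81 wt% Al.
5.97% − 11.81% gives a difference of -5.84 percentage points.

-5.84 percentage points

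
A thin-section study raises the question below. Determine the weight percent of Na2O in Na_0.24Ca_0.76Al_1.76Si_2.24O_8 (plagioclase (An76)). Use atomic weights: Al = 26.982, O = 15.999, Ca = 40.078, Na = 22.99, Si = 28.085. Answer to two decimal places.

Formula mass = 274.368 g/mol.
0.24 Na → 0.1200 mol Na2O per formula unit; M(Na2O) = 61.979, so Na2O mass = 7.437 g.
7.437/274.368 × 100 = 2.71 wt%.

2.71 wt%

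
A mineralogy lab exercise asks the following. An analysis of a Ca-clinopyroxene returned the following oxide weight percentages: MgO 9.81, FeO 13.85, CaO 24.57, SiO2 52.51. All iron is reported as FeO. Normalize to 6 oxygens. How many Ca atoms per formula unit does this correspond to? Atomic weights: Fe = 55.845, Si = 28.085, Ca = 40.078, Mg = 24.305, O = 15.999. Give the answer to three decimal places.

1.003 Ca apfu

9.81 wt% MgO ÷ 40.304 g/mol = 0.24340 mol, giving 0.24340 Mg and 0.24340 O.
13.85 wt% FeO ÷ 71.844 g/mol = 0.19278 mol, giving 0.19278 Fe and 0.19278 O.
24.57 wt% CaO ÷ 56.077 g/mol = 0.43815 mol, giving 0.43815 Ca and 0.43815 O.
52.51 wt% SiO2 ÷ 60.083 g/mol = 0.87396 mol, giving 0.87396 Si and 1.74792 O.
Oxygen sums to 2.62225; scaling by 6/2.62225 = 2.28811 puts the formula on 6 O.
Ca: 0.43815 × 2.28811 = 1.003 atoms per formula unit.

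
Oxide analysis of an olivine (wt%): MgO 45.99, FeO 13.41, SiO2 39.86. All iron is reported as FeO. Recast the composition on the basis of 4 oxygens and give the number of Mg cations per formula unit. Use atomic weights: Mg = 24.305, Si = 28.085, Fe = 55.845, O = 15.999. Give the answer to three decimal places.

45.99 wt% MgO ÷ 40.304 g/mol = 1.14108 mol, giving 1.14108 Mg and 1.14108 O.
13.41 wt% FeO ÷ 71.844 g/mol = 0.18665 mol, giving 0.18665 Fe and 0.18665 O.
39.86 wt% SiO2 ÷ 60.083 g/mol = 0.66342 mol, giving 0.66342 Si and 1.32684 O.
Oxygen sums to 2.65457; scaling by 4/2.65457 = 1.50684 puts the formula on 4 O.
Mg: 1.14108 × 1.50684 = 1.719 atoms per formula unit.

1.719 Mg apfu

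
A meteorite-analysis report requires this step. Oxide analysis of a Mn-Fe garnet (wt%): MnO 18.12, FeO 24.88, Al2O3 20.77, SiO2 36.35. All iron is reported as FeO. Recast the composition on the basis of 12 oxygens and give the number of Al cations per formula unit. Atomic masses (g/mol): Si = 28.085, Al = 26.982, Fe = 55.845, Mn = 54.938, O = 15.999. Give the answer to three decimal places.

MnO (M=70.937): mol = 0.25544; Mn = 0.25544, O = 0.25544.
FeO (M=71.844): mol = 0.34631; Fe = 0.34631, O = 0.34631.
Al2O3 (M=101.961): mol = 0.20371; Al = 0.40742, O = 0.61113.
SiO2 (M=60.083): mol = 0.60500; Si = 0.60500, O = 1.21000.
ΣO = 2.42288; factor = 12/ΣO = 4.95278.
Al apfu = 0.40742 × 4.95278 = 2.018.

2.018 Al apfu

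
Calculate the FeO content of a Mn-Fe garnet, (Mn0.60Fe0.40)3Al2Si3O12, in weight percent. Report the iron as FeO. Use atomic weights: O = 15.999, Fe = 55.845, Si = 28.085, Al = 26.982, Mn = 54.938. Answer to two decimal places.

Molar mass of (Mn0.60Fe0.40)3Al2Si3O12 = 1.80*54.938 + 1.20*55.845 + 2*26.982 + 3*28.085 + 12*15.999 = 496.109 g/mol.
Each formula unit contains 1.20 Fe, equivalent to 1.20/1 = 1.2000 mol FeO.
M(FeO) = 1×55.845 + 1×15.999 = 71.844 g/mol.
Mass of FeO per formula unit = 1.2000 × 71.844 = 86.213 g.
FeO wt% = 86.213 / 496.109 × 100 = 17.38%.

17.38 wt%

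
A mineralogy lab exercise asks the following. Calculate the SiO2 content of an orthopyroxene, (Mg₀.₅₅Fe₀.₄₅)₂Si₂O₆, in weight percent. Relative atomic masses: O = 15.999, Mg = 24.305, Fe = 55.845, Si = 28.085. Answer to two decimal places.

52.44 wt%

Molar mass of (Mg₀.₅₅Fe₀.₄₅)₂Si₂O₆ = 1.10*24.305 + 0.90*55.845 + 2*28.085 + 6*15.999 = 229.160 g/mol.
Each formula unit contains 2 Si, equivalent to 2/1 = 2.0000 mol SiO2.
M(SiO2) = 1×28.085 + 2×15.999 = 60.083 g/mol.
Mass of SiO2 per formula unit = 2.0000 × 60.083 = 120.166 g.
SiO2 wt% = 120.166 / 229.160 × 100 = 52.44%.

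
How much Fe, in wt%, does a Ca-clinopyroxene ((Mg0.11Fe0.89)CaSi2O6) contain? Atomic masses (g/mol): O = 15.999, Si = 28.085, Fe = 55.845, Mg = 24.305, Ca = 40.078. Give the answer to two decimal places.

M((Mg0.11Fe0.89)CaSi2O6) = 244.618 g/mol.
Fe contributes 0.89 × 55.845 = 49.702 g per mole.
49.702/244.618 = 0.2032 → 20.32%.

20.32 wt%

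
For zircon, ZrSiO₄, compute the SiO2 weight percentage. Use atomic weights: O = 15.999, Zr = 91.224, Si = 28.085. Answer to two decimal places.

Formula mass = 183.305 g/mol.
1 Si → 1.0000 mol SiO2 per formula unit; M(SiO2) = 60.083, so SiO2 mass = 60.083 g.
60.083/183.305 × 100 = 32.78 wt%.

32.78 wt%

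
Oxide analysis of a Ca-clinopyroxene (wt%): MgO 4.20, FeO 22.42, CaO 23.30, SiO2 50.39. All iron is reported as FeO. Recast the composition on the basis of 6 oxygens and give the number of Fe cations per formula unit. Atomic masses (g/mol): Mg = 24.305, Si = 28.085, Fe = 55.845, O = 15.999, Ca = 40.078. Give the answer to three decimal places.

0.746 Fe apfu

MgO: 4.20/40.304 = 0.10421 mol → 0.10421 mol Mg, 0.10421 mol O.
FeO: 22.42/71.844 = 0.31207 mol → 0.31207 mol Fe, 0.31207 mol O.
CaO: 23.30/56.077 = 0.41550 mol → 0.41550 mol Ca, 0.41550 mol O.
SiO2: 50.39/60.083 = 0.83867 mol → 0.83867 mol Si, 1.67734 mol O.
Total oxygen = 2.50912 mol. Normalization factor = 6/2.50912 = 2.39128.
Fe per 6 O = 0.31207 × 2.39128 = 0.746.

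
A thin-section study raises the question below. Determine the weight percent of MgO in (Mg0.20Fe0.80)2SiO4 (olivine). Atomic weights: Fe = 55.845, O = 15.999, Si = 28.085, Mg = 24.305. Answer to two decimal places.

M((Mg0.20Fe0.80)2SiO4) = 191.155 g/mol; M(MgO) = 40.304 g/mol.
Moles MgO per formula unit = 0.40 Mg ÷ 1 = 0.4000.
MgO fraction = (0.4000 × 40.304) / 191.155 = 16.122/191.155 = 0.0843.

8.43 wt%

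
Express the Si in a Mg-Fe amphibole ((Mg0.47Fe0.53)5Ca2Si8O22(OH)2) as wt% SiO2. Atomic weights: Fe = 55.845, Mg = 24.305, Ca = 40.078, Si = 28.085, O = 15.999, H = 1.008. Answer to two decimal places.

Molar mass of (Mg0.47Fe0.53)5Ca2Si8O22(OH)2 = 2.35×24.305 + 2.65×55.845 + 2×40.078 + 8×28.085 + 24×15.999 + 2×1.008 = 895.934 g/mol.
Each formula unit contains 8 Si, equivalent to 8/1 = 8.0000 mol SiO2.
M(SiO2) = 1×28.085 + 2×15.999 = 60.083 g/mol.
Mass of SiO2 per formula unit = 8.0000 × 60.083 = 480.664 g.
SiO2 wt% = 480.664 / 895.934 × 100 = 53.65%.

53.65 wt%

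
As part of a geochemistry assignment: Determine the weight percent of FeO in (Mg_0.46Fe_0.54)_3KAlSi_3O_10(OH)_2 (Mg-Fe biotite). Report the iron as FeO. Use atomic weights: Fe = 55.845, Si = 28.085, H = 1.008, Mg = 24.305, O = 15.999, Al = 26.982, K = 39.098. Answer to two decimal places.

24.85 wt%

M((Mg_0.46Fe_0.54)_3KAlSi_3O_10(OH)_2) = 468.349 g/mol; M(FeO) = 71.844 g/mol.
Moles FeO per formula unit = 1.62 Fe ÷ 1 = 1.6200.
FeO fraction = (1.6200 × 71.844) / 468.349 = 116.387/468.349 = 0.2485.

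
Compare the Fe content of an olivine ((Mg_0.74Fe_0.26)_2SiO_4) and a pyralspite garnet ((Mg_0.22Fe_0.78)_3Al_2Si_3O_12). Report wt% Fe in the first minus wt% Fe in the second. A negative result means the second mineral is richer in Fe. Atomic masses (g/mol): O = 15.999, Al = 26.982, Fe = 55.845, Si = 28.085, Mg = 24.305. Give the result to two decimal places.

-8.91 percentage points

M((Mg_0.74Fe_0.26)_2SiO_4) = 157.092 g/mol, so wt% Fe = 29.039/157.092 × 100 = 18.49%.
M((Mg_0.22Fe_0.78)_3Al_2Si_3O_12) = 476.926 g/mol, so wt% Fe = 130.677/476.926 × 100 = 27.40%.
18.49 − 27.40 = -8.91 pp.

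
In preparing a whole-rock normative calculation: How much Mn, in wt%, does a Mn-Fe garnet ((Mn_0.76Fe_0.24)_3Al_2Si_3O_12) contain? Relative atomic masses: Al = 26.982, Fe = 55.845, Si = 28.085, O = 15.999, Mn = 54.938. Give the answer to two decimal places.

25.27 wt%

Formula mass = 2.28*54.938 + 0.72*55.845 + 2*26.982 + 3*28.085 + 12*15.999 = 495.674 g/mol, of which 125.259 g is Mn.
So Mn makes up 125.259/495.674 = 0.2527 of the mass, i.e. 25.27%.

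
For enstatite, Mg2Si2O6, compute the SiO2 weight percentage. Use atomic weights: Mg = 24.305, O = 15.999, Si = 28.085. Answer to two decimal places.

59.85 wt%

Formula mass = 200.774 g/mol.
2 Si → 2.0000 mol SiO2 per formula unit; M(SiO2) = 60.083, so SiO2 mass = 120.166 g.
120.166/200.774 × 100 = 59.85 wt%.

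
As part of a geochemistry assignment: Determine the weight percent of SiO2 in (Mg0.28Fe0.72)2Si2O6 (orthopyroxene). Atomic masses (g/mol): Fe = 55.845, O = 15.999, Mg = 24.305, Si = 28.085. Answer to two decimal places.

48.81 wt%

Molar mass of (Mg0.28Fe0.72)2Si2O6 = 0.56*24.305 + 1.44*55.845 + 2*28.085 + 6*15.999 = 246.192 g/mol.
Each formula unit contains 2 Si, equivalent to 2/1 = 2.0000 mol SiO2.
M(SiO2) = 1×28.085 + 2×15.999 = 60.083 g/mol.
Mass of SiO2 per formula unit = 2.0000 × 60.083 = 120.166 g.
SiO2 wt% = 120.166 / 246.192 × 100 = 48.81%.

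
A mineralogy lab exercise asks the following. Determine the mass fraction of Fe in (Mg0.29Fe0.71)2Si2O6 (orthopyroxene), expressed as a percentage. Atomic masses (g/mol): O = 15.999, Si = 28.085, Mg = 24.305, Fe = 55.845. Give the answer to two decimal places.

32.29 wt%

M((Mg0.29Fe0.71)2Si2O6) = 245.561 g/mol.
Fe contributes 1.42 × 55.845 = 79.300 g per mole.
79.300/245.561 = 0.3229 → 32.29%.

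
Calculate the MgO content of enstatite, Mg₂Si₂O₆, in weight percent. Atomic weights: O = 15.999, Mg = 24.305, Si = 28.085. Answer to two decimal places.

40.15 wt%

Formula mass = 200.774 g/mol.
2 Mg → 2.0000 mol MgO per formula unit; M(MgO) = 40.304, so MgO mass = 80.608 g.
80.608/200.774 × 100 = 40.15 wt%.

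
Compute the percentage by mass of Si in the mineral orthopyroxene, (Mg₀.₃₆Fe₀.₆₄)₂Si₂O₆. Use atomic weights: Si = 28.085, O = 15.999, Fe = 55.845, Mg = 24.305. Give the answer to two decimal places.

Molar mass of (Mg₀.₃₆Fe₀.₆₄)₂Si₂O₆: 0.72·24.305 + 1.28·55.845 + 2·28.085 + 6·15.999 = 241.145 g/mol.
Mass of Si per formula unit: 2 × 28.085 = 56.170 g.
Weight fraction Si = 56.170 / 241.145 = 0.2329.

23.29 wt%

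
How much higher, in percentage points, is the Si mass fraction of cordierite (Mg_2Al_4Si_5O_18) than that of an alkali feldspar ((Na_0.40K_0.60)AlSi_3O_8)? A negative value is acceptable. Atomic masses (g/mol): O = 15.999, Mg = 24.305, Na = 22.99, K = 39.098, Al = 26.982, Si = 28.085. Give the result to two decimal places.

-6.98 percentage points

First mineral: 140.425 g Si in 584.945 g formula = 24.01 wt% Si.
Second mineral: 84.255 g Si in 271.884 g formula = 30.99 wt% Si.
24.01% − 30.99% gives a difference of -6.98 percentage points.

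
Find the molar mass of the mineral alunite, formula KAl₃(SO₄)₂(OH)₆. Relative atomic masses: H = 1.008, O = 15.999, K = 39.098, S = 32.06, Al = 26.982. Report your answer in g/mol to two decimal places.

414.20 g/mol

M = 1*39.098 + 3*26.982 + 2*32.06 + 14*15.999 + 6*1.008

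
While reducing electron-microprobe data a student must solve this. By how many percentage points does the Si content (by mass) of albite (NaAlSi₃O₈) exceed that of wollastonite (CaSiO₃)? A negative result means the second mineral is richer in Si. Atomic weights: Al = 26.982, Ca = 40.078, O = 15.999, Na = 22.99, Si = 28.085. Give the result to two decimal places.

7.95 percentage points

Si in NaAlSi₃O₈: molar mass 262.219 g/mol; 3×28.085 = 84.255 g → 32.13 wt%.
Si in CaSiO₃: molar mass 116.160 g/mol; 1×28.085 = 28.085 g → 24.18 wt%.
Difference = 32.13 − 24.18 = 7.95 percentage points.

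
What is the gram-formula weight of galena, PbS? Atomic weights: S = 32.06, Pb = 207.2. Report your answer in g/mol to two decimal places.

Pb: 1 × 207.2 = 207.2000
S: 1 × 32.06 = 32.0600
Summing the contributions gives the formula mass.

239.26 g/mol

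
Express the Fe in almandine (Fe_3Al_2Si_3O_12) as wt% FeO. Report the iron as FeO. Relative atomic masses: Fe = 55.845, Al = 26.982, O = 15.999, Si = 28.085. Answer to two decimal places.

M(Fe_3Al_2Si_3O_12) = 497.742 g/mol; M(FeO) = 71.844 g/mol.
Moles FeO per formula unit = 3 Fe ÷ 1 = 3.0000.
FeO fraction = (3.0000 × 71.844) / 497.742 = 215.532/497.742 = 0.4330.

43.30 wt%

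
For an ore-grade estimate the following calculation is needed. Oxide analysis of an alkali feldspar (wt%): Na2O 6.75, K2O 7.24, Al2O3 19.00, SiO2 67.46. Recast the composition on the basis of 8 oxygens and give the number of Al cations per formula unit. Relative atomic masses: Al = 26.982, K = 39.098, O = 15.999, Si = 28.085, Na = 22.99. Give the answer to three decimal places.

0.997 Al apfu

Na2O: 6.75/61.979 = 0.10891 mol → 0.21782 mol Na, 0.10891 mol O.
K2O: 7.24/94.195 = 0.07686 mol → 0.15372 mol K, 0.07686 mol O.
Al2O3: 19.00/101.961 = 0.18635 mol → 0.37270 mol Al, 0.55905 mol O.
SiO2: 67.46/60.083 = 1.12278 mol → 1.12278 mol Si, 2.24556 mol O.
Total oxygen = 2.99038 mol. Normalization factor = 8/2.99038 = 2.67525.
Al per 8 O = 0.37270 × 2.67525 = 0.997.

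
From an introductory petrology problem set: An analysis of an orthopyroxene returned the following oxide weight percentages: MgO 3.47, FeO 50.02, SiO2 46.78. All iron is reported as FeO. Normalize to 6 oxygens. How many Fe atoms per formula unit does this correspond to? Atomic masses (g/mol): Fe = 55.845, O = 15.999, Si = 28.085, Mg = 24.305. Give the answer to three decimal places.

1.786 Fe apfu

3.47 wt% MgO ÷ 40.304 g/mol = 0.08610 mol, giving 0.08610 Mg and 0.08610 O.
50.02 wt% FeO ÷ 71.844 g/mol = 0.69623 mol, giving 0.69623 Fe and 0.69623 O.
46.78 wt% SiO2 ÷ 60.083 g/mol = 0.77859 mol, giving 0.77859 Si and 1.55718 O.
Oxygen sums to 2.33951; scaling by 6/2.33951 = 2.56464 puts the formula on 6 O.
Fe: 0.69623 × 2.56464 = 1.786 atoms per formula unit.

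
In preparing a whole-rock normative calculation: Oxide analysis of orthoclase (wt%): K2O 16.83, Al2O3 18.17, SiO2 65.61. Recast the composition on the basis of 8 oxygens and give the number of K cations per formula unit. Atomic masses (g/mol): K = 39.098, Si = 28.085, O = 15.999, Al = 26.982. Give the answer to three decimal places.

0.987 K apfu

K2O (M=94.195): mol = 0.17867; K = 0.35734, O = 0.17867.
Al2O3 (M=101.961): mol = 0.17821; Al = 0.35642, O = 0.53463.
SiO2 (M=60.083): mol = 1.09199; Si = 1.09199, O = 2.18398.
ΣO = 2.89728; factor = 8/ΣO = 2.76121.
K apfu = 0.35734 × 2.76121 = 0.987.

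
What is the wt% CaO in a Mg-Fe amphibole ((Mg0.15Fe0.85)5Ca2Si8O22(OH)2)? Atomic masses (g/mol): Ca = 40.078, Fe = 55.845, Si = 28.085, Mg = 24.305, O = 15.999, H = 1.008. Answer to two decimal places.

11.85 wt%

Formula mass = 946.398 g/mol.
2 Ca → 2.0000 mol CaO per formula unit; M(CaO) = 56.077, so CaO mass = 112.154 g.
112.154/946.398 × 100 = 11.85 wt%.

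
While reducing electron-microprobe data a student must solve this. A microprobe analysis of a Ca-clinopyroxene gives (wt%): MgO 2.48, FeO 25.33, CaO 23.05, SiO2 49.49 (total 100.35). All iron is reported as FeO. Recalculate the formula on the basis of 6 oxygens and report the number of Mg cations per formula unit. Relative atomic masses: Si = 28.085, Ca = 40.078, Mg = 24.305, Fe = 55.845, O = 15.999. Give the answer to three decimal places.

MgO (M=40.304): mol = 0.06153; Mg = 0.06153, O = 0.06153.
FeO (M=71.844): mol = 0.35257; Fe = 0.35257, O = 0.35257.
CaO (M=56.077): mol = 0.41104; Ca = 0.41104, O = 0.41104.
SiO2 (M=60.083): mol = 0.82369; Si = 0.82369, O = 1.64738.
ΣO = 2.47252; factor = 6/ΣO = 2.42667.
Mg apfu = 0.06153 × 2.42667 = 0.149.

0.149 Mg apfu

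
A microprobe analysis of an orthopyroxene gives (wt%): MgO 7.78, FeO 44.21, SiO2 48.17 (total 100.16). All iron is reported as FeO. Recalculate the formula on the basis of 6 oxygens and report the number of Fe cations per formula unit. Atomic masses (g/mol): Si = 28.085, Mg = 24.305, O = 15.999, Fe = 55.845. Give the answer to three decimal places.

MgO (M=40.304): mol = 0.19303; Mg = 0.19303, O = 0.19303.
FeO (M=71.844): mol = 0.61536; Fe = 0.61536, O = 0.61536.
SiO2 (M=60.083): mol = 0.80172; Si = 0.80172, O = 1.60344.
ΣO = 2.41183; factor = 6/ΣO = 2.48774.
Fe apfu = 0.61536 × 2.48774 = 1.531.

1.531 Fe apfu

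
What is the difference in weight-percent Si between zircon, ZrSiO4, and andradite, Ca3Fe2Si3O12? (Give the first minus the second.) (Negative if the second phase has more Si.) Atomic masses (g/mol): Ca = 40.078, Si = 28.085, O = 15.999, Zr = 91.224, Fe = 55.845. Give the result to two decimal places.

-1.26 percentage points

First mineral: 28.085 g Si in 183.305 g formula = 15.32 wt% Si.
Second mineral: 84.255 g Si in 508.167 g formula = 16.58 wt% Si.
15.32% − 16.58% gives a difference of -1.26 percentage points.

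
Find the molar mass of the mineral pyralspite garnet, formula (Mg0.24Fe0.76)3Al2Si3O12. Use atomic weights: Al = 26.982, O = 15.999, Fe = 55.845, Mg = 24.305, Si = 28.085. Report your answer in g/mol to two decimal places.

The formula mass is the sum 0.72·24.305 + 2.28·55.845 + 2·26.982 + 3·28.085 + 12·15.999.

475.03 g/mol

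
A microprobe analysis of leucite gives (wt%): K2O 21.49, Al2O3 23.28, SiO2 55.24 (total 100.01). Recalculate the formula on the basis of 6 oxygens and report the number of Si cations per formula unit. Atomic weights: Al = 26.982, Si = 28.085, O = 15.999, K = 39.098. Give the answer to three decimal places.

2.005 Si apfu

K2O: 21.49/94.195 = 0.22814 mol → 0.45628 mol K, 0.22814 mol O.
Al2O3: 23.28/101.961 = 0.22832 mol → 0.45664 mol Al, 0.68496 mol O.
SiO2: 55.24/60.083 = 0.91939 mol → 0.91939 mol Si, 1.83878 mol O.
Total oxygen = 2.75188 mol. Normalization factor = 6/2.75188 = 2.18033.
Si per 6 O = 0.91939 × 2.18033 = 2.005.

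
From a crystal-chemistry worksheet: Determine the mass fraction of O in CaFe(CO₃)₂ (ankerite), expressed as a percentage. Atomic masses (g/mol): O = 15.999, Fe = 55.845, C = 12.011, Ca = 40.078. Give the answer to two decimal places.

44.45 mass %

Molar mass of CaFe(CO₃)₂: 1*40.078 + 1*55.845 + 2*12.011 + 6*15.999 = 215.939 g/mol.
Mass of O per formula unit: 6 × 15.999 = 95.994 g.
Weight fraction O = 95.994 / 215.939 = 0.4445.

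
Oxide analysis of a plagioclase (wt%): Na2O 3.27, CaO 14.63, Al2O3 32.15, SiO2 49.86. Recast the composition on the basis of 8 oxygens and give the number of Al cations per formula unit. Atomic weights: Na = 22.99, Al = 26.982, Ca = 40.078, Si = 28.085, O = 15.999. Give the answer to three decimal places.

Na2O: 3.27/61.979 = 0.05276 mol → 0.10552 mol Na, 0.05276 mol O.
CaO: 14.63/56.077 = 0.26089 mol → 0.26089 mol Ca, 0.26089 mol O.
Al2O3: 32.15/101.961 = 0.31532 mol → 0.63064 mol Al, 0.94596 mol O.
SiO2: 49.86/60.083 = 0.82985 mol → 0.82985 mol Si, 1.65970 mol O.
Total oxygen = 2.91931 mol. Normalization factor = 8/2.91931 = 2.74037.
Al per 8 O = 0.63064 × 2.74037 = 1.728.

1.728 Al apfu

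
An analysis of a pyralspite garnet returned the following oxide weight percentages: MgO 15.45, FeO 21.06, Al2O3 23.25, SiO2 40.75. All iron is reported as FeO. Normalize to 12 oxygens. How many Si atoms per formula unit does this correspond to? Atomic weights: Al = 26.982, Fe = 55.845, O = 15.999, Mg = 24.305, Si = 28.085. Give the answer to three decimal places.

MgO: 15.45/40.304 = 0.38334 mol → 0.38334 mol Mg, 0.38334 mol O.
FeO: 21.06/71.844 = 0.29314 mol → 0.29314 mol Fe, 0.29314 mol O.
Al2O3: 23.25/101.961 = 0.22803 mol → 0.45606 mol Al, 0.68409 mol O.
SiO2: 40.75/60.083 = 0.67823 mol → 0.67823 mol Si, 1.35646 mol O.
Total oxygen = 2.71703 mol. Normalization factor = 12/2.71703 = 4.41659.
Si per 12 O = 0.67823 × 4.41659 = 2.995.

2.995 Si apfu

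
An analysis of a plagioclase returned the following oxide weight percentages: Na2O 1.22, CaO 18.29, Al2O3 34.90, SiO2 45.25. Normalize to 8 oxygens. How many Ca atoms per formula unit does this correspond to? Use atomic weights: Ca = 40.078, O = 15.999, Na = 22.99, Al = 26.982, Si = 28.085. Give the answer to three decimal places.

0.906 Ca apfu

Na2O: 1.22/61.979 = 0.01968 mol → 0.03936 mol Na, 0.01968 mol O.
CaO: 18.29/56.077 = 0.32616 mol → 0.32616 mol Ca, 0.32616 mol O.
Al2O3: 34.90/101.961 = 0.34229 mol → 0.68458 mol Al, 1.02687 mol O.
SiO2: 45.25/60.083 = 0.75312 mol → 0.75312 mol Si, 1.50624 mol O.
Total oxygen = 2.87895 mol. Normalization factor = 8/2.87895 = 2.77879.
Ca per 8 O = 0.32616 × 2.77879 = 0.906.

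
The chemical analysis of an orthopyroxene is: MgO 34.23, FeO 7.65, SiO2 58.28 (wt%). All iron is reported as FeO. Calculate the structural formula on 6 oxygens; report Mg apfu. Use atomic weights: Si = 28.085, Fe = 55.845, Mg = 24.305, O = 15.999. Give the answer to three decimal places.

MgO (M=40.304): mol = 0.84930; Mg = 0.84930, O = 0.84930.
FeO (M=71.844): mol = 0.10648; Fe = 0.10648, O = 0.10648.
SiO2 (M=60.083): mol = 0.96999; Si = 0.96999, O = 1.93998.
ΣO = 2.89576; factor = 6/ΣO = 2.07199.
Mg apfu = 0.84930 × 2.07199 = 1.760.

1.760 Mg apfu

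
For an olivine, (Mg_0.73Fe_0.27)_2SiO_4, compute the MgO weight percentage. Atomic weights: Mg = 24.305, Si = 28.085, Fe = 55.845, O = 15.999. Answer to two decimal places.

Molar mass of (Mg_0.73Fe_0.27)_2SiO_4 = 1.46·24.305 + 0.54·55.845 + 1·28.085 + 4·15.999 = 157.723 g/mol.
Each formula unit contains 1.46 Mg, equivalent to 1.46/1 = 1.4600 mol MgO.
M(MgO) = 1×24.305 + 1×15.999 = 40.304 g/mol.
Mass of MgO per formula unit = 1.4600 × 40.304 = 58.844 g.
MgO wt% = 58.844 / 157.723 × 100 = 37.31%.

37.31 wt%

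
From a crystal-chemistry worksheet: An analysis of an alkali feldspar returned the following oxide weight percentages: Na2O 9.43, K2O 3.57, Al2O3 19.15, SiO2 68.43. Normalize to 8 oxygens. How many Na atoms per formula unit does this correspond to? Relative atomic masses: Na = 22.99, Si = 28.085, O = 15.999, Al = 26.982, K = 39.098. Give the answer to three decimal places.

Na2O: 9.43/61.979 = 0.15215 mol → 0.30430 mol Na, 0.15215 mol O.
K2O: 3.57/94.195 = 0.03790 mol → 0.07580 mol K, 0.03790 mol O.
Al2O3: 19.15/101.961 = 0.18782 mol → 0.37564 mol Al, 0.56346 mol O.
SiO2: 68.43/60.083 = 1.13892 mol → 1.13892 mol Si, 2.27784 mol O.
Total oxygen = 3.03135 mol. Normalization factor = 8/3.03135 = 2.63909.
Na per 8 O = 0.30430 × 2.63909 = 0.803.

0.803 Na apfu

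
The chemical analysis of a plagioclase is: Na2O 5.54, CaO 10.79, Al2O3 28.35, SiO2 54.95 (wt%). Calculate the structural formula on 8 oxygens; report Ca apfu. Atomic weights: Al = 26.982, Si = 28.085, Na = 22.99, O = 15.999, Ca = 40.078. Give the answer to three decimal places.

Na2O (M=61.979): mol = 0.08939; Na = 0.17878, O = 0.08939.
CaO (M=56.077): mol = 0.19241; Ca = 0.19241, O = 0.19241.
Al2O3 (M=101.961): mol = 0.27805; Al = 0.55610, O = 0.83415.
SiO2 (M=60.083): mol = 0.91457; Si = 0.91457, O = 1.82914.
ΣO = 2.94509; factor = 8/ΣO = 2.71639.
Ca apfu = 0.19241 × 2.71639 = 0.523.

0.523 Ca apfu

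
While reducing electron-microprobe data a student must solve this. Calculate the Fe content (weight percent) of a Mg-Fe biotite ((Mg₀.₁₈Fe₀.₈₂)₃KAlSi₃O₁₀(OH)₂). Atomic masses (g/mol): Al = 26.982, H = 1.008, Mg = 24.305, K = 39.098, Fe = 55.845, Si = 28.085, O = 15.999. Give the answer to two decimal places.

27.76 weight percent

Molar mass of (Mg₀.₁₈Fe₀.₈₂)₃KAlSi₃O₁₀(OH)₂: 0.54·24.305 + 2.46·55.845 + 1·39.098 + 1·26.982 + 3·28.085 + 12·15.999 + 2·1.008 = 494.842 g/mol.
Mass of Fe per formula unit: 2.46 × 55.845 = 137.379 g.
Weight fraction Fe = 137.379 / 494.842 = 0.2776.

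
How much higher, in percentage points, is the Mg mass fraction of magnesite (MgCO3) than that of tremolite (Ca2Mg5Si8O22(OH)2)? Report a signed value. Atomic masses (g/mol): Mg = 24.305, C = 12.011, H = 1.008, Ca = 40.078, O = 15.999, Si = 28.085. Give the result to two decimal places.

13.87 percentage points

Mg in MgCO3: molar mass 84.313 g/mol; 1×24.305 = 24.305 g → 28.83 wt%.
Mg in Ca2Mg5Si8O22(OH)2: molar mass 812.353 g/mol; 5×24.305 = 121.525 g → 14.96 wt%.
Difference = 28.83 − 14.96 = 13.87 percentage points.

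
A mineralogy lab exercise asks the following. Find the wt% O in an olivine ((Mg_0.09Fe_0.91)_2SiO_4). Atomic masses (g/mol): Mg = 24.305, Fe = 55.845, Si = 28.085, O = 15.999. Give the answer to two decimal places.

32.31 wt%

Formula mass = 0.18·24.305 + 1.82·55.845 + 1·28.085 + 4·15.999 = 198.094 g/mol, of which 63.996 g is O.
So O makes up 63.996/198.094 = 0.3231 of the mass, i.e. 32.31%.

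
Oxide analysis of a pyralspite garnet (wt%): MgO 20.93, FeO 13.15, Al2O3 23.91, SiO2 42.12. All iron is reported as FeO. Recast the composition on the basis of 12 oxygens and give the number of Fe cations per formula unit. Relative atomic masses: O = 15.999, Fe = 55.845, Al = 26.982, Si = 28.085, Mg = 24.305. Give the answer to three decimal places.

MgO (M=40.304): mol = 0.51930; Mg = 0.51930, O = 0.51930.
FeO (M=71.844): mol = 0.18304; Fe = 0.18304, O = 0.18304.
Al2O3 (M=101.961): mol = 0.23450; Al = 0.46900, O = 0.70350.
SiO2 (M=60.083): mol = 0.70103; Si = 0.70103, O = 1.40206.
ΣO = 2.80790; factor = 12/ΣO = 4.27366.
Fe apfu = 0.18304 × 4.27366 = 0.782.

0.782 Fe apfu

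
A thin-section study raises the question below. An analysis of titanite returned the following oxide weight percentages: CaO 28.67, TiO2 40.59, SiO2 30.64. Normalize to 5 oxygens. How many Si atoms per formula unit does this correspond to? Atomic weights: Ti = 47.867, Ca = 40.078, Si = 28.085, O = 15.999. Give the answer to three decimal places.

1.001 Si apfu

CaO (M=56.077): mol = 0.51126; Ca = 0.51126, O = 0.51126.
TiO2 (M=79.865): mol = 0.50823; Ti = 0.50823, O = 1.01646.
SiO2 (M=60.083): mol = 0.50996; Si = 0.50996, O = 1.01992.
ΣO = 2.54764; factor = 5/ΣO = 1.96260.
Si apfu = 0.50996 × 1.96260 = 1.001.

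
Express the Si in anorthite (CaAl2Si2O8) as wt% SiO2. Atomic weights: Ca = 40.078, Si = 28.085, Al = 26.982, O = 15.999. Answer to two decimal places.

Formula mass = 278.204 g/mol.
2 Si → 2.0000 mol SiO2 per formula unit; M(SiO2) = 60.083, so SiO2 mass = 120.166 g.
120.166/278.204 × 100 = 43.19 wt%.

43.19 wt%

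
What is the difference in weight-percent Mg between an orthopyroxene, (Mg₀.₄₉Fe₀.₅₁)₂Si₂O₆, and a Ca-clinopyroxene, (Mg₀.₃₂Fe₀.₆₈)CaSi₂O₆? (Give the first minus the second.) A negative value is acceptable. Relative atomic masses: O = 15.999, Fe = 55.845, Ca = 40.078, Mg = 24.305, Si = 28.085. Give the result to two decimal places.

6.96 percentage points

Mg in (Mg₀.₄₉Fe₀.₅₁)₂Si₂O₆: molar mass 232.945 g/mol; 0.98×24.305 = 23.819 g → 10.23 wt%.
Mg in (Mg₀.₃₂Fe₀.₆₈)CaSi₂O₆: molar mass 237.994 g/mol; 0.32×24.305 = 7.778 g → 3.27 wt%.
Difference = 10.23 − 3.27 = 6.96 percentage points.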